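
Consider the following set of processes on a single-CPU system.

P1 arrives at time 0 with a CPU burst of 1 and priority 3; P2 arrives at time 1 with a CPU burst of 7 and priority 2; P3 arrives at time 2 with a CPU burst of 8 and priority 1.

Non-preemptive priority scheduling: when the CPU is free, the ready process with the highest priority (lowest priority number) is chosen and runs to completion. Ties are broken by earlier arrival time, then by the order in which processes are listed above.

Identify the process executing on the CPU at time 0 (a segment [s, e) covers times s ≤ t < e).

P1

Schedule: | P1 0-1 | P2 1-8 | P3 8-16 |
Completion: P1=1  P2=8  P3=16
Turnaround (C−A): P1=1  P2=7  P3=14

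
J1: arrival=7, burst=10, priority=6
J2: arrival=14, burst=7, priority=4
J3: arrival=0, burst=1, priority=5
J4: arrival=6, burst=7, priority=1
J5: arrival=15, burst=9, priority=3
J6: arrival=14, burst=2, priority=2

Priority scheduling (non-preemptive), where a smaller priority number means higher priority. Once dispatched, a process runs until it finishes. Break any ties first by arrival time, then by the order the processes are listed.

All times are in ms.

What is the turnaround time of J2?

Timeline: | J3 0-1 | idle 1-6 | J4 6-13 | J1 13-23 | J6 23-25 | J5 25-34 | J2 34-41 |
Completion: J1=23  J2=41  J3=1  J4=13  J5=34  J6=25
Turnaround(J2) = completion − arrival = 41 − 14 = 27

27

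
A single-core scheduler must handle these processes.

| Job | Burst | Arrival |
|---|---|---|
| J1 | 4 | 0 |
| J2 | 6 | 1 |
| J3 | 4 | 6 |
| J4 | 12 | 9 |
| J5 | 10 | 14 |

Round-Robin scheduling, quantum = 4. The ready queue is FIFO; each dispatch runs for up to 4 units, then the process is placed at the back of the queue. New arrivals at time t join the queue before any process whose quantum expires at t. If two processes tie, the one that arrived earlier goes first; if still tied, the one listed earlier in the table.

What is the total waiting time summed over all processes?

Timeline: | J1 0-4 | J2 4-8 | J3 8-12 | J2 12-14 | J4 14-18 | J5 18-22 | J4 22-26 | J5 26-30 | J4 30-34 | J5 34-36 |
Completion: J1=4  J2=14  J3=12  J4=34  J5=36
Turnaround (C−A): J1=4  J2=13  J3=6  J4=25  J5=22
Waiting = turnaround − burst: J1=0, J2=7, J3=2, J4=13, J5=12
Total waiting = 0 + 7 + 2 + 13 + 12 = 34

34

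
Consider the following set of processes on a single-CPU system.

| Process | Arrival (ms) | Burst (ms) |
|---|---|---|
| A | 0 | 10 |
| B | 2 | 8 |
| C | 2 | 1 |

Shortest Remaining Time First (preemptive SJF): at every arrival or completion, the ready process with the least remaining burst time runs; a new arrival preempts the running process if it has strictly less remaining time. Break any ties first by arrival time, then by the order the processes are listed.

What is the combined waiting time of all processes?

Schedule: | A 0-2 | C 2-3 | A 3-11 | B 11-19 |
Completion: A=11  B=19  C=3
Turnaround (C−A): A=11  B=17  C=1
Waiting = turnaround − burst: A=1, B=9, C=0
Total waiting = 1 + 9 + 0 = 10

10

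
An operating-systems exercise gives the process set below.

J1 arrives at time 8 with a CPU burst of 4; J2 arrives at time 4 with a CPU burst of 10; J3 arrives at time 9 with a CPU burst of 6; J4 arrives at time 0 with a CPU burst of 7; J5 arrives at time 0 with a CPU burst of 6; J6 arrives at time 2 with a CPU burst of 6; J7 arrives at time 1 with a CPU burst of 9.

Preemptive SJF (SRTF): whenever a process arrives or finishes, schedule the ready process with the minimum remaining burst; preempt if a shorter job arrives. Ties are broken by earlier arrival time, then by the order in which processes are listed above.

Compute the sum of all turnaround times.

147

Schedule: | J5 0-6 | J6 6-12 | J1 12-16 | J3 16-22 | J4 22-29 | J7 29-38 | J2 38-48 |
Completion: J1=16  J2=48  J3=22  J4=29  J5=6  J6=12  J7=38
Turnaround = completion − arrival: J1=8, J2=44, J3=13, J4=29, J5=6, J6=10, J7=37
Total turnaround = 8 + 44 + 13 + 29 + 6 + 10 + 37 = 147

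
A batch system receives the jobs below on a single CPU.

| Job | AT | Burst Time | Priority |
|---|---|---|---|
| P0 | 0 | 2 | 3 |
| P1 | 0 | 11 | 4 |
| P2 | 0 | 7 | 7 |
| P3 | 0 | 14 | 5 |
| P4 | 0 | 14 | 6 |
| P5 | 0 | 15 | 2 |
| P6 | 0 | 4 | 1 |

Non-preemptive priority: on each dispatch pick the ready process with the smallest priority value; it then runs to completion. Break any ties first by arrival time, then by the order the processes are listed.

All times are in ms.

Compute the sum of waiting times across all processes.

182

Gantt: | P6 0-4 | P5 4-19 | P0 19-21 | P1 21-32 | P3 32-46 | P4 46-60 | P2 60-67 |
Completion: P0=21  P1=32  P2=67  P3=46  P4=60  P5=19  P6=4
Turnaround (C−A): P0=21  P1=32  P2=67  P3=46  P4=60  P5=19  P6=4
Waiting = turnaround − burst: P0=19, P1=21, P2=60, P3=32, P4=46, P5=4, P6=0
Total waiting = 19 + 21 + 60 + 32 + 46 + 4 + 0 = 182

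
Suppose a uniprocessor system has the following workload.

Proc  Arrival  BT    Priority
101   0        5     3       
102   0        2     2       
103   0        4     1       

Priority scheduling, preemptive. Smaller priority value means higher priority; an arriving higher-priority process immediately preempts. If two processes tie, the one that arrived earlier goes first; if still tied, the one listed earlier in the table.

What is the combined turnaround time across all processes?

21

Gantt: | 103 0-4 | 102 4-6 | 101 6-11 |
Completion: 101=11  102=6  103=4
Turnaround = completion − arrival: 101=11, 102=6, 103=4
Total turnaround = 11 + 6 + 4 = 21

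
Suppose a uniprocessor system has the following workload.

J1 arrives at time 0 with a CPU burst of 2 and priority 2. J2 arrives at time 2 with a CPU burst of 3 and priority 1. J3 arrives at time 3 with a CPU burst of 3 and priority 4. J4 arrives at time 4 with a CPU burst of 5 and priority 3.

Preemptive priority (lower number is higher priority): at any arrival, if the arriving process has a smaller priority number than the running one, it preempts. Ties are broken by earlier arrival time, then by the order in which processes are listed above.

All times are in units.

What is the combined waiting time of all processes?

Timeline: | J1 0-2 | J2 2-5 | J4 5-10 | J3 10-13 |
Completion: J1=2  J2=5  J3=13  J4=10
Turnaround (C−A): J1=2  J2=3  J3=10  J4=6
Waiting = turnaround − burst: J1=0, J2=0, J3=7, J4=1
Total waiting = 0 + 0 + 7 + 1 = 8

8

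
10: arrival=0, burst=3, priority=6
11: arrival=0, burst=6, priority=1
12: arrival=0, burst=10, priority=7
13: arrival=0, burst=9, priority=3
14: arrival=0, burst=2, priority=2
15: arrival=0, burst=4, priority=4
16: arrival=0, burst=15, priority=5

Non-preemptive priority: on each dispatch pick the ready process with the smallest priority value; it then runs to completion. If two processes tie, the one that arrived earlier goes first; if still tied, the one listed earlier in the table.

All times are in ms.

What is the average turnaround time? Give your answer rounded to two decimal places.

Gantt: | 11 0-6 | 14 6-8 | 13 8-17 | 15 17-21 | 16 21-36 | 10 36-39 | 12 39-49 |
Completion: 10=39  11=6  12=49  13=17  14=8  15=21  16=36
Turnaround (C−A): 10=39  11=6  12=49  13=17  14=8  15=21  16=36
Turnaround times: 10=39, 11=6, 12=49, 13=17, 14=8, 15=21, 16=36
Average turnaround = (39+6+49+17+8+21+36) / 7 = 176/7 = 25.14

25.14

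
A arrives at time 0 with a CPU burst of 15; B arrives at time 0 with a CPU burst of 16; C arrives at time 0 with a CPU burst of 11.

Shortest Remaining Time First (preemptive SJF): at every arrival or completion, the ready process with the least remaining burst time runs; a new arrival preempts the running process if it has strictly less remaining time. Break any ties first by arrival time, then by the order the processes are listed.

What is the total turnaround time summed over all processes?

79

Gantt: | C 0-11 | A 11-26 | B 26-42 |
Completion: A=26  B=42  C=11
Turnaround (C−A): A=26  B=42  C=11
Turnaround = completion − arrival: A=26, B=42, C=11
Total turnaround = 26 + 42 + 11 = 79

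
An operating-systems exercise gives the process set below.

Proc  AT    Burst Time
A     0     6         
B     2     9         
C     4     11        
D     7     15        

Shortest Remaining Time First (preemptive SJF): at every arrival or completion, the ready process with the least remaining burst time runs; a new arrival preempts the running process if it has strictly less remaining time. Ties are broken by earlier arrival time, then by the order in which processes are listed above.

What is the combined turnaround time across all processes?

Timeline: | A 0-6 | B 6-15 | C 15-26 | D 26-41 |
Completion: A=6  B=15  C=26  D=41
Turnaround (C−A): A=6  B=13  C=22  D=34
Turnaround = completion − arrival: A=6, B=13, C=22, D=34
Total turnaround = 6 + 13 + 22 + 34 = 75

75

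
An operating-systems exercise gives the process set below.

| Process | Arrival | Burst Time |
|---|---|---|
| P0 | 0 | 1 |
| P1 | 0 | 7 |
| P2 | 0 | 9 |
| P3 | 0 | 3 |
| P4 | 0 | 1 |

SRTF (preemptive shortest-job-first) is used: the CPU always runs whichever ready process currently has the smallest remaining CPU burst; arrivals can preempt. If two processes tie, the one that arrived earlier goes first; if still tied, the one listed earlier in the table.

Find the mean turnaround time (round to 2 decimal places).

8.20

Schedule: | P0 0-1 | P4 1-2 | P3 2-5 | P1 5-12 | P2 12-21 |
Completion: P0=1  P1=12  P2=21  P3=5  P4=2
Turnaround times: P0=1, P1=12, P2=21, P3=5, P4=2
Average turnaround = (1+12+21+5+2) / 5 = 41/5 = 8.20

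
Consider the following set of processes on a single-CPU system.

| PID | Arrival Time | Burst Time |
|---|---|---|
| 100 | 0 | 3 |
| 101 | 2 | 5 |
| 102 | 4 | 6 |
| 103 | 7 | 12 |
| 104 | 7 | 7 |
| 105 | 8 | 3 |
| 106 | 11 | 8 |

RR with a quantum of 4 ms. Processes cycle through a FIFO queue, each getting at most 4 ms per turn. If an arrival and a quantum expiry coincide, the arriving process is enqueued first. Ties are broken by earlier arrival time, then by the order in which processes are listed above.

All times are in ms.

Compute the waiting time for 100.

0

Gantt: | 100 0-3 | 101 3-7 | 102 7-11 | 103 11-15 | 104 15-19 | 101 19-20 | 105 20-23 | 106 23-27 | 102 27-29 | 103 29-33 | 104 33-36 | 106 36-40 | 103 40-44 |
Completion: 100=3  101=20  102=29  103=44  104=36  105=23  106=40
Waiting(100) = turnaround − burst = 3 − 3 = 0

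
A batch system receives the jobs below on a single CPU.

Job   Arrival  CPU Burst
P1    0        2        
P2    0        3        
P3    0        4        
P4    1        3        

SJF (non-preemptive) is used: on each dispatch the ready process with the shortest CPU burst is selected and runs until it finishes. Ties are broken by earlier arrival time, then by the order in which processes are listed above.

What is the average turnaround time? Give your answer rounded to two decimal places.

Schedule: | P1 0-2 | P2 2-5 | P4 5-8 | P3 8-12 |
Completion: P1=2  P2=5  P3=12  P4=8
Turnaround (C−A): P1=2  P2=5  P3=12  P4=7
Turnaround times: P1=2, P2=5, P3=12, P4=7
Average turnaround = (2+5+12+7) / 4 = 26/4 = 6.50

6.50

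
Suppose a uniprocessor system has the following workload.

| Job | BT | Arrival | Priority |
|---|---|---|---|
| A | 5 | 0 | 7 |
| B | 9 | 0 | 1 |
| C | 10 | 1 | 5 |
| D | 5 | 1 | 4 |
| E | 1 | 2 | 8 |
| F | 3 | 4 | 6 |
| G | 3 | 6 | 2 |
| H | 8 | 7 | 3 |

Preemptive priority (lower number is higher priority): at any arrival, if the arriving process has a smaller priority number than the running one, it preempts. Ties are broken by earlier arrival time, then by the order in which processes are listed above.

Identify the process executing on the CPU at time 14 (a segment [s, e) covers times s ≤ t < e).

Gantt: | B 0-9 | G 9-12 | H 12-20 | D 20-25 | C 25-35 | F 35-38 | A 38-43 | E 43-44 |
Completion: A=43  B=9  C=35  D=25  E=44  F=38  G=12  H=20

H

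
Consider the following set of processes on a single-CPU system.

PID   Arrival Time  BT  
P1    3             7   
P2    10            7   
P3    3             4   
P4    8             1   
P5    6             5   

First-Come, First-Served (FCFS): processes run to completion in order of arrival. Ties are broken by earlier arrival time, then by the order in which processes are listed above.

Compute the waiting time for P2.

Gantt: | idle 0-3 | P1 3-10 | P3 10-14 | P5 14-19 | P4 19-20 | P2 20-27 |
Completion: P1=10  P2=27  P3=14  P4=20  P5=19
Waiting(P2) = turnaround − burst = 17 − 7 = 10

10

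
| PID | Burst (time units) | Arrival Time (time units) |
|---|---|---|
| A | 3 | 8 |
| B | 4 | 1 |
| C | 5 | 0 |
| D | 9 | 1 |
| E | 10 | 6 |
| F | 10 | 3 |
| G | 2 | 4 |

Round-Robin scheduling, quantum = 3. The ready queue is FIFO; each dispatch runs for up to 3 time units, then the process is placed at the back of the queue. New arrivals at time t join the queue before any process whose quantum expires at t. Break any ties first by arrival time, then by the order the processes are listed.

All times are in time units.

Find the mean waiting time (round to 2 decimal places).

18.14

Gantt: | C 0-3 | B 3-6 | D 6-9 | F 9-12 | C 12-14 | G 14-16 | E 16-19 | B 19-20 | A 20-23 | D 23-26 | F 26-29 | E 29-32 | D 32-35 | F 35-38 | E 38-41 | F 41-42 | E 42-43 |
Completion: A=23  B=20  C=14  D=35  E=43  F=42  G=16
Turnaround (C−A): A=15  B=19  C=14  D=34  E=37  F=39  G=12
Waiting times: A=12, B=15, C=9, D=25, E=27, F=29, G=10
Average waiting = (12+15+9+25+27+29+10) / 7 = 127/7 = 18.14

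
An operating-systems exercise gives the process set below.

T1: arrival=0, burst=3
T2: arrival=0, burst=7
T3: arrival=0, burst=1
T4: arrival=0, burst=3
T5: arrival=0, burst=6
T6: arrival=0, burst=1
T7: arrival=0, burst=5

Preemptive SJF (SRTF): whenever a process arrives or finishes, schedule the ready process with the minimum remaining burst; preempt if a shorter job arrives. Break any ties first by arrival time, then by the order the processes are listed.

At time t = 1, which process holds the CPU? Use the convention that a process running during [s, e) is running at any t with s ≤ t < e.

T6

Gantt: | T3 0-1 | T6 1-2 | T1 2-5 | T4 5-8 | T7 8-13 | T5 13-19 | T2 19-26 |
Completion: T1=5  T2=26  T3=1  T4=8  T5=19  T6=2  T7=13
Turnaround (C−A): T1=5  T2=26  T3=1  T4=8  T5=19  T6=2  T7=13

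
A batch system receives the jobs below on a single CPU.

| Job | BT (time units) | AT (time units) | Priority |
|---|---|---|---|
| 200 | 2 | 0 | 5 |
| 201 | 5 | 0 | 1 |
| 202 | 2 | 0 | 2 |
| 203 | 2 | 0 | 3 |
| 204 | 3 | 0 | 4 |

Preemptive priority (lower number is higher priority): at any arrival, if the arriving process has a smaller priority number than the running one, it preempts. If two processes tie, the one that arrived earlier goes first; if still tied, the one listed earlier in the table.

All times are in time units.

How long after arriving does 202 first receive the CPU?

Gantt: | 201 0-5 | 202 5-7 | 203 7-9 | 204 9-12 | 200 12-14 |
Completion: 200=14  201=5  202=7  203=9  204=12
Turnaround (C−A): 200=14  201=5  202=7  203=9  204=12
Response(202) = first start − arrival = 5 − 0 = 5

5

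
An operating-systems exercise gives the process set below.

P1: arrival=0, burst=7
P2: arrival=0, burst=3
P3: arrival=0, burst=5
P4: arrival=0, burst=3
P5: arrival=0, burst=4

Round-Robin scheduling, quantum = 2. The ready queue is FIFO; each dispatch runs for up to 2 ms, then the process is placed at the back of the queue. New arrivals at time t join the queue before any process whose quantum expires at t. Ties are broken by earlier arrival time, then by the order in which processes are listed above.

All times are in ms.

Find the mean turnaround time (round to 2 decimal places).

18.00

Gantt: | P1 0-2 | P2 2-4 | P3 4-6 | P4 6-8 | P5 8-10 | P1 10-12 | P2 12-13 | P3 13-15 | P4 15-16 | P5 16-18 | P1 18-20 | P3 20-21 | P1 21-22 |
Completion: P1=22  P2=13  P3=21  P4=16  P5=18
Turnaround times: P1=22, P2=13, P3=21, P4=16, P5=18
Average turnaround = (22+13+21+16+18) / 5 = 90/5 = 18.00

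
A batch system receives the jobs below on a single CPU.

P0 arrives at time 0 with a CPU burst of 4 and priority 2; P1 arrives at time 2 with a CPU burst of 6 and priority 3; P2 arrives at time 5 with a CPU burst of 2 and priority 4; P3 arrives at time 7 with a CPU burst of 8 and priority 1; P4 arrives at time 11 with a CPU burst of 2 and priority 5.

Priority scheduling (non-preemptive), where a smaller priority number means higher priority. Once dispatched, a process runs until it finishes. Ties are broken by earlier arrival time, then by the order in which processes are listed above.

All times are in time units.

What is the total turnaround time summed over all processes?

Timeline: | P0 0-4 | P1 4-10 | P3 10-18 | P2 18-20 | P4 20-22 |
Completion: P0=4  P1=10  P2=20  P3=18  P4=22
Turnaround = completion − arrival: P0=4, P1=8, P2=15, P3=11, P4=11
Total turnaround = 4 + 8 + 15 + 11 + 11 = 49

49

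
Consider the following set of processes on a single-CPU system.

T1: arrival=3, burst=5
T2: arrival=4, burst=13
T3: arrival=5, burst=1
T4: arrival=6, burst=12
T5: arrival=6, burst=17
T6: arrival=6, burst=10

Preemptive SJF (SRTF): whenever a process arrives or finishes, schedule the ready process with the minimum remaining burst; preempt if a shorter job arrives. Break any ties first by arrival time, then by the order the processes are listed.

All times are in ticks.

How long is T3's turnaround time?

Timeline: | idle 0-3 | T1 3-5 | T3 5-6 | T1 6-9 | T6 9-19 | T4 19-31 | T2 31-44 | T5 44-61 |
Completion: T1=9  T2=44  T3=6  T4=31  T5=61  T6=19
Turnaround (C−A): T1=6  T2=40  T3=1  T4=25  T5=55  T6=13
Turnaround(T3) = completion − arrival = 6 − 5 = 1

1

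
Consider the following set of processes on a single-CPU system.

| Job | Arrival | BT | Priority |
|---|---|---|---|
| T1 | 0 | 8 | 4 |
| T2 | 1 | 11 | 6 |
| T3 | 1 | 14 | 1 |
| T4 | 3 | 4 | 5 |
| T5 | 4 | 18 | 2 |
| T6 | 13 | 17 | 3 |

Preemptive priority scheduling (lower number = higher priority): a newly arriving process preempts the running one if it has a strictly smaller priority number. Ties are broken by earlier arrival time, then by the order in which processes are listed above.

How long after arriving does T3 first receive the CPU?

Gantt: | T1 0-1 | T3 1-15 | T5 15-33 | T6 33-50 | T1 50-57 | T4 57-61 | T2 61-72 |
Completion: T1=57  T2=72  T3=15  T4=61  T5=33  T6=50
Turnaround (C−A): T1=57  T2=71  T3=14  T4=58  T5=29  T6=37
Response(T3) = first start − arrival = 1 − 1 = 0

0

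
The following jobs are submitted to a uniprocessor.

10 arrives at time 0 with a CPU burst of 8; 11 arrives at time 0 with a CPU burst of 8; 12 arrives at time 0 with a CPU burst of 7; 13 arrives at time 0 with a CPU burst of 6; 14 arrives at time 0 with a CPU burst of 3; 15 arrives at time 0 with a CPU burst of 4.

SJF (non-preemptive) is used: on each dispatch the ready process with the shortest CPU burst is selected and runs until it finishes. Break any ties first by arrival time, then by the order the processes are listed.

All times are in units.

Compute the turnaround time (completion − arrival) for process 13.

Timeline: | 14 0-3 | 15 3-7 | 13 7-13 | 12 13-20 | 10 20-28 | 11 28-36 |
Completion: 10=28  11=36  12=20  13=13  14=3  15=7
Turnaround (C−A): 10=28  11=36  12=20  13=13  14=3  15=7
Turnaround(13) = completion − arrival = 13 − 0 = 13

13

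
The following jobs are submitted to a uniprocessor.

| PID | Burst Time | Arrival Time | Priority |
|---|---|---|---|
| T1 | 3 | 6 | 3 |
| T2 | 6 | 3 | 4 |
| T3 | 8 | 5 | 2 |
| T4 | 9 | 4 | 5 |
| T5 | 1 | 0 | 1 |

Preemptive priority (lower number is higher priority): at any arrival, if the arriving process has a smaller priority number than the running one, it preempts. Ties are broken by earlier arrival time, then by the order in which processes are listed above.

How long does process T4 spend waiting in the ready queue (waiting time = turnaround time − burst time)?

Schedule: | T5 0-1 | idle 1-3 | T2 3-5 | T3 5-13 | T1 13-16 | T2 16-20 | T4 20-29 |
Completion: T1=16  T2=20  T3=13  T4=29  T5=1
Waiting(T4) = turnaround − burst = 25 − 9 = 16

16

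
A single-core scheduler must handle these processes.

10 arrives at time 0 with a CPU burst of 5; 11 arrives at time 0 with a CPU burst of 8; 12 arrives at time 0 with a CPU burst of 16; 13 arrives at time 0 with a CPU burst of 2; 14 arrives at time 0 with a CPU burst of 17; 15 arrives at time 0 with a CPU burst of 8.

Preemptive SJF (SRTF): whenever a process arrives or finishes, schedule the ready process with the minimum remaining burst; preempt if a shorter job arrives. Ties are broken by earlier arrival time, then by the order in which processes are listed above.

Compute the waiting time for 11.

7

Gantt: | 13 0-2 | 10 2-7 | 11 7-15 | 15 15-23 | 12 23-39 | 14 39-56 |
Completion: 10=7  11=15  12=39  13=2  14=56  15=23
Turnaround (C−A): 10=7  11=15  12=39  13=2  14=56  15=23
Waiting(11) = turnaround − burst = 15 − 8 = 7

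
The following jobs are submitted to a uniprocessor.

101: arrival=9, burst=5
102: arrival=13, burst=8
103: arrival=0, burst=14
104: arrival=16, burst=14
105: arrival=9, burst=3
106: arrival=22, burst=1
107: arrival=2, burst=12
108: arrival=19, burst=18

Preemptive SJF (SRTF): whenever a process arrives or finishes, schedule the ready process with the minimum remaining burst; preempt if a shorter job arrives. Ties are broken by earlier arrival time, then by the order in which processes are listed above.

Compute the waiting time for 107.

29

Schedule: | 103 0-9 | 105 9-12 | 103 12-17 | 101 17-22 | 106 22-23 | 102 23-31 | 107 31-43 | 104 43-57 | 108 57-75 |
Completion: 101=22  102=31  103=17  104=57  105=12  106=23  107=43  108=75
Waiting(107) = turnaround − burst = 41 − 12 = 29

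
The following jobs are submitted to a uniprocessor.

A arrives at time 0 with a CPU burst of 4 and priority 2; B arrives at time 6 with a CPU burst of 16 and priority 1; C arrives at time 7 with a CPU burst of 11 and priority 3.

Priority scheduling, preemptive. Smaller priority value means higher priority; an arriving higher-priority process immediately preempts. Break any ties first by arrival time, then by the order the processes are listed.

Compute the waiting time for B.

Gantt: | A 0-4 | idle 4-6 | B 6-22 | C 22-33 |
Completion: A=4  B=22  C=33
Waiting(B) = turnaround − burst = 16 − 16 = 0

0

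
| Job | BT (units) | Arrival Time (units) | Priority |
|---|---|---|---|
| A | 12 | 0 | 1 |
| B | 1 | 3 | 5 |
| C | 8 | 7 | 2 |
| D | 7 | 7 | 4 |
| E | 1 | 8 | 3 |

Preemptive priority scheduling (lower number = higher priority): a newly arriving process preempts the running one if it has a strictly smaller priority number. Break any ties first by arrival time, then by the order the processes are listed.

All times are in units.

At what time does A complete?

12

Timeline: | A 0-12 | C 12-20 | E 20-21 | D 21-28 | B 28-29 |
Completion: A=12  B=29  C=20  D=28  E=21
Turnaround (C−A): A=12  B=26  C=13  D=21  E=13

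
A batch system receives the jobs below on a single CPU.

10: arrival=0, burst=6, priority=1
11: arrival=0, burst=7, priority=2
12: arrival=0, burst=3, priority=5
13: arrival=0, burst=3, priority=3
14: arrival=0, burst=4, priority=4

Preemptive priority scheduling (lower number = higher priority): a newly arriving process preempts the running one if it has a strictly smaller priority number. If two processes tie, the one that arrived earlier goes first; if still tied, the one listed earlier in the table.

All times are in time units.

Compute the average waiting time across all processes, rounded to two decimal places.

Schedule: | 10 0-6 | 11 6-13 | 13 13-16 | 14 16-20 | 12 20-23 |
Completion: 10=6  11=13  12=23  13=16  14=20
Turnaround (C−A): 10=6  11=13  12=23  13=16  14=20
Waiting times: 10=0, 11=6, 12=20, 13=13, 14=16
Average waiting = (0+6+20+13+16) / 5 = 55/5 = 11.00

11.00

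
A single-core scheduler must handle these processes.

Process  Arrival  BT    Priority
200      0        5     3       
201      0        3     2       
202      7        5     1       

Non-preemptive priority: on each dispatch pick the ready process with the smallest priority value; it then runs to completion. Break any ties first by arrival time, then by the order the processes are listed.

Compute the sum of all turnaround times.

17

Schedule: | 201 0-3 | 200 3-8 | 202 8-13 |
Completion: 200=8  201=3  202=13
Turnaround (C−A): 200=8  201=3  202=6
Turnaround = completion − arrival: 200=8, 201=3, 202=6
Total turnaround = 8 + 3 + 6 = 17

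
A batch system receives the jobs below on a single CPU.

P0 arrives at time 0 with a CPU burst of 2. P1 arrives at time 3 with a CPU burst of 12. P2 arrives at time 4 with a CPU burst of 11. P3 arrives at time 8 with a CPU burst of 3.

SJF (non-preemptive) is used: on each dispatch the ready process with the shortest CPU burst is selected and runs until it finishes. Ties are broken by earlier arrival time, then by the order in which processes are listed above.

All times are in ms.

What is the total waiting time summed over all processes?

21

Schedule: | P0 0-2 | idle 2-3 | P1 3-15 | P3 15-18 | P2 18-29 |
Completion: P0=2  P1=15  P2=29  P3=18
Turnaround (C−A): P0=2  P1=12  P2=25  P3=10
Waiting = turnaround − burst: P0=0, P1=0, P2=14, P3=7
Total waiting = 0 + 0 + 14 + 7 = 21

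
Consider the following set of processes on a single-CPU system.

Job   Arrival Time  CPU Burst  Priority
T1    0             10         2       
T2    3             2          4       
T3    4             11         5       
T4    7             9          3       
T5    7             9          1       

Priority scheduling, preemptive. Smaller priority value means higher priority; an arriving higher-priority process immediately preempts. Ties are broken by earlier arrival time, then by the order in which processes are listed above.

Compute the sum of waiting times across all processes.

72

Timeline: | T1 0-7 | T5 7-16 | T1 16-19 | T4 19-28 | T2 28-30 | T3 30-41 |
Completion: T1=19  T2=30  T3=41  T4=28  T5=16
Turnaround (C−A): T1=19  T2=27  T3=37  T4=21  T5=9
Waiting = turnaround − burst: T1=9, T2=25, T3=26, T4=12, T5=0
Total waiting = 9 + 25 + 26 + 12 + 0 = 72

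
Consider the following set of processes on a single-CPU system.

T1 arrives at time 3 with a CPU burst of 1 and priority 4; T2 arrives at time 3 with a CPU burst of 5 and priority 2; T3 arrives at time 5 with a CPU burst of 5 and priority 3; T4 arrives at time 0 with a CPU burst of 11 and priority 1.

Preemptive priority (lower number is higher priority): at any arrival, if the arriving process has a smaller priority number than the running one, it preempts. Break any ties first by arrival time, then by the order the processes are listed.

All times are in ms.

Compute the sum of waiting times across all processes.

Timeline: | T4 0-11 | T2 11-16 | T3 16-21 | T1 21-22 |
Completion: T1=22  T2=16  T3=21  T4=11
Waiting = turnaround − burst: T1=18, T2=8, T3=11, T4=0
Total waiting = 18 + 8 + 11 + 0 = 37

37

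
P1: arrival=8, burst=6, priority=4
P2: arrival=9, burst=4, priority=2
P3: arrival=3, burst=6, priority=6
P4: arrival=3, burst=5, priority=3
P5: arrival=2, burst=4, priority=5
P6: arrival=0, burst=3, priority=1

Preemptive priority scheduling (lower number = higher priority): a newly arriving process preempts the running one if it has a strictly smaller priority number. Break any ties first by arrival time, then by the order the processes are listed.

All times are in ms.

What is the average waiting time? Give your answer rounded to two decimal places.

Gantt: | P6 0-3 | P4 3-8 | P1 8-9 | P2 9-13 | P1 13-18 | P5 18-22 | P3 22-28 |
Completion: P1=18  P2=13  P3=28  P4=8  P5=22  P6=3
Turnaround (C−A): P1=10  P2=4  P3=25  P4=5  P5=20  P6=3
Waiting times: P1=4, P2=0, P3=19, P4=0, P5=16, P6=0
Average waiting = (4+0+19+0+16+0) / 6 = 39/6 = 6.50

6.50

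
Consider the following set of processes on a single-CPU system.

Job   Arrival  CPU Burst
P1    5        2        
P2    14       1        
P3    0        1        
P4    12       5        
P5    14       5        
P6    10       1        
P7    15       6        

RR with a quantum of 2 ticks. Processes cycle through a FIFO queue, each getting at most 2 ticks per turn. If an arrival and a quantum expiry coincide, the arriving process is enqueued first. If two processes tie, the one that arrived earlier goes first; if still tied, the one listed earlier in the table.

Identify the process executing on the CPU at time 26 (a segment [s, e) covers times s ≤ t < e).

P5

Timeline: | P3 0-1 | idle 1-5 | P1 5-7 | idle 7-10 | P6 10-11 | idle 11-12 | P4 12-14 | P2 14-15 | P5 15-17 | P4 17-19 | P7 19-21 | P5 21-23 | P4 23-24 | P7 24-26 | P5 26-27 | P7 27-29 |
Completion: P1=7  P2=15  P3=1  P4=24  P5=27  P6=11  P7=29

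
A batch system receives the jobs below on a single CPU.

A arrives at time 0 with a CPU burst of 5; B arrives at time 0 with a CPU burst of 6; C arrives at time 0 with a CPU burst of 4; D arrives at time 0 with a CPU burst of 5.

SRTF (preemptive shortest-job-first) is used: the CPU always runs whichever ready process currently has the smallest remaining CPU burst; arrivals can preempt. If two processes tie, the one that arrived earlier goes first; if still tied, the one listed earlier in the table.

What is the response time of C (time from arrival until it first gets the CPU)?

0

Timeline: | C 0-4 | A 4-9 | D 9-14 | B 14-20 |
Completion: A=9  B=20  C=4  D=14
Turnaround (C−A): A=9  B=20  C=4  D=14
Response(C) = first start − arrival = 0 − 0 = 0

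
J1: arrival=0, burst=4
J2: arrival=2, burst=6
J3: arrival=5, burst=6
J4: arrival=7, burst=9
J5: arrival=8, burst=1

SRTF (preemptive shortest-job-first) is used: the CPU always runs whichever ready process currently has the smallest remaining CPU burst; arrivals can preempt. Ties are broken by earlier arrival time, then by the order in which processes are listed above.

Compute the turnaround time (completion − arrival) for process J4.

Timeline: | J1 0-4 | J2 4-8 | J5 8-9 | J2 9-11 | J3 11-17 | J4 17-26 |
Completion: J1=4  J2=11  J3=17  J4=26  J5=9
Turnaround(J4) = completion − arrival = 26 − 7 = 19

19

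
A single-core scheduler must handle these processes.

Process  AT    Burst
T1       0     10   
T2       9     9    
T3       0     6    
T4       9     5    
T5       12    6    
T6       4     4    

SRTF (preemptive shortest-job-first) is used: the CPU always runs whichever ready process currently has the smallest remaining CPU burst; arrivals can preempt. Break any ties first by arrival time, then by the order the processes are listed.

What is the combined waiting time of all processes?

Schedule: | T3 0-6 | T6 6-10 | T4 10-15 | T5 15-21 | T2 21-30 | T1 30-40 |
Completion: T1=40  T2=30  T3=6  T4=15  T5=21  T6=10
Waiting = turnaround − burst: T1=30, T2=12, T3=0, T4=1, T5=3, T6=2
Total waiting = 30 + 12 + 0 + 1 + 3 + 2 = 48

48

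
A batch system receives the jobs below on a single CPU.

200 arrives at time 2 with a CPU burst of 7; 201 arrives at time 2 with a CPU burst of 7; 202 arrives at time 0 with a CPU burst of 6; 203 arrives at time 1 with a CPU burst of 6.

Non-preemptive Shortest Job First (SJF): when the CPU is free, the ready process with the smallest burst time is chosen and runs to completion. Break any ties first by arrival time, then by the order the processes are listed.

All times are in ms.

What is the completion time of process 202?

Gantt: | 202 0-6 | 203 6-12 | 200 12-19 | 201 19-26 |
Completion: 200=19  201=26  202=6  203=12
Turnaround (C−A): 200=17  201=24  202=6  203=11

6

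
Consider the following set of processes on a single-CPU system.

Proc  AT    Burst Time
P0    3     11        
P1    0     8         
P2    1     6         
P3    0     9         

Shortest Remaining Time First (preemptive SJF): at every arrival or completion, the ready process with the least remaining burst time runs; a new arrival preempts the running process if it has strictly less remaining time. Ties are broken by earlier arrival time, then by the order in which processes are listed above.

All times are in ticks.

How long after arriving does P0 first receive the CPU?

Schedule: | P1 0-1 | P2 1-7 | P1 7-14 | P3 14-23 | P0 23-34 |
Completion: P0=34  P1=14  P2=7  P3=23
Response(P0) = first start − arrival = 23 − 3 = 20

20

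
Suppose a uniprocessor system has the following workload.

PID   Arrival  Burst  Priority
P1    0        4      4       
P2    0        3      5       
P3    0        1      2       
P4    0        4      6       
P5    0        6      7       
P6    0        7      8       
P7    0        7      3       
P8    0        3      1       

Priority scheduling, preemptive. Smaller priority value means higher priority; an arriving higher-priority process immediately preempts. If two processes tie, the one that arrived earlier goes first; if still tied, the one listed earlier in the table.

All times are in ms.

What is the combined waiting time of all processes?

101

Schedule: | P8 0-3 | P3 3-4 | P7 4-11 | P1 11-15 | P2 15-18 | P4 18-22 | P5 22-28 | P6 28-35 |
Completion: P1=15  P2=18  P3=4  P4=22  P5=28  P6=35  P7=11  P8=3
Turnaround (C−A): P1=15  P2=18  P3=4  P4=22  P5=28  P6=35  P7=11  P8=3
Waiting = turnaround − burst: P1=11, P2=15, P3=3, P4=18, P5=22, P6=28, P7=4, P8=0
Total waiting = 11 + 15 + 3 + 18 + 22 + 28 + 4 + 0 = 101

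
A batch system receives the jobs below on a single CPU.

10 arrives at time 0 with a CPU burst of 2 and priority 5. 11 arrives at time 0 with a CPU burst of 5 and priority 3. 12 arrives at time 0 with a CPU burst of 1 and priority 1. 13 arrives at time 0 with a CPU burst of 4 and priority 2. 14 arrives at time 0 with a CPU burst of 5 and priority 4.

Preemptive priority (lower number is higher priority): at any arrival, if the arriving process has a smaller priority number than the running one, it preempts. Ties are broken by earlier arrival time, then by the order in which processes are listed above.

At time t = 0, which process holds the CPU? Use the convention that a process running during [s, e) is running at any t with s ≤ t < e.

Timeline: | 12 0-1 | 13 1-5 | 11 5-10 | 14 10-15 | 10 15-17 |
Completion: 10=17  11=10  12=1  13=5  14=15

12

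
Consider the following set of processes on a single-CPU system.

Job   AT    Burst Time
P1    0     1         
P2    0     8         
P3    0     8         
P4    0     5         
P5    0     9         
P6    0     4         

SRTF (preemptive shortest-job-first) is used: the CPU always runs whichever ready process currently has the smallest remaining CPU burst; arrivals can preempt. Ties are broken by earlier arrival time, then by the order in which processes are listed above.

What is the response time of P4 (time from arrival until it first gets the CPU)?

5

Timeline: | P1 0-1 | P6 1-5 | P4 5-10 | P2 10-18 | P3 18-26 | P5 26-35 |
Completion: P1=1  P2=18  P3=26  P4=10  P5=35  P6=5
Turnaround (C−A): P1=1  P2=18  P3=26  P4=10  P5=35  P6=5
Response(P4) = first start − arrival = 5 − 0 = 5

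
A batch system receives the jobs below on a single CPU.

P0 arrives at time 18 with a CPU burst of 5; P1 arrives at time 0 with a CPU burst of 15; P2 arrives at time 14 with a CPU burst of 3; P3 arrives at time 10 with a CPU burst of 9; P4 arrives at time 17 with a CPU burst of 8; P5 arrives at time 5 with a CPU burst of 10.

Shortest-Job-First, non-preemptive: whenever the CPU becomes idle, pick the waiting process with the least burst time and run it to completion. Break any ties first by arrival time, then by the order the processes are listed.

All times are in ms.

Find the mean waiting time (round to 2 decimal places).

Schedule: | P1 0-15 | P2 15-18 | P0 18-23 | P4 23-31 | P3 31-40 | P5 40-50 |
Completion: P0=23  P1=15  P2=18  P3=40  P4=31  P5=50
Turnaround (C−A): P0=5  P1=15  P2=4  P3=30  P4=14  P5=45
Waiting times: P0=0, P1=0, P2=1, P3=21, P4=6, P5=35
Average waiting = (0+0+1+21+6+35) / 6 = 63/6 = 10.50

10.50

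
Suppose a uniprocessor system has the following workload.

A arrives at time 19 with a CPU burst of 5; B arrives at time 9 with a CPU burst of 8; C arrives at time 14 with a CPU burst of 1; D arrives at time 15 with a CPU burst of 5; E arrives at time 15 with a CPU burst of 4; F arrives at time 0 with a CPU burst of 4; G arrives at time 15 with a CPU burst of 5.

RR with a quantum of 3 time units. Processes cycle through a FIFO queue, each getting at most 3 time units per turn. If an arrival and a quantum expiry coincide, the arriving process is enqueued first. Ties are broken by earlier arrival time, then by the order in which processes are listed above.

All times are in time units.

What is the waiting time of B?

Gantt: | F 0-4 | idle 4-9 | B 9-15 | C 15-16 | D 16-19 | E 19-22 | G 22-25 | B 25-27 | A 27-30 | D 30-32 | E 32-33 | G 33-35 | A 35-37 |
Completion: A=37  B=27  C=16  D=32  E=33  F=4  G=35
Waiting(B) = turnaround − burst = 18 − 8 = 10

10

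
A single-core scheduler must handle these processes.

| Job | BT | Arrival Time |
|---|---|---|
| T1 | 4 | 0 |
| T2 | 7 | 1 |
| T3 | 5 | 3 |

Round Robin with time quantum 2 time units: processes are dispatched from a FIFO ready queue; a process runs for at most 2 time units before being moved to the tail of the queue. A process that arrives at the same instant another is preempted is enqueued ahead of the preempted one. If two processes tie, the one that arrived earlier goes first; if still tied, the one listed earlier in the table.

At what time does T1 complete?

6

Schedule: | T1 0-2 | T2 2-4 | T1 4-6 | T3 6-8 | T2 8-10 | T3 10-12 | T2 12-14 | T3 14-15 | T2 15-16 |
Completion: T1=6  T2=16  T3=15
Turnaround (C−A): T1=6  T2=15  T3=12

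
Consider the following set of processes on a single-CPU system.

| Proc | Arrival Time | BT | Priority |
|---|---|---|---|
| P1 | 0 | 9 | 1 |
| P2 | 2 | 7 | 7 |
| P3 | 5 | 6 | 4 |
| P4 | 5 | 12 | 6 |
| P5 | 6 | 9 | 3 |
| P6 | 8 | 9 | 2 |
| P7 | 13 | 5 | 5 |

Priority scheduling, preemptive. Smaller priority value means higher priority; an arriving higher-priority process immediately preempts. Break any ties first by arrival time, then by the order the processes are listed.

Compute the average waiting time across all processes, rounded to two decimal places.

19.43

Gantt: | P1 0-9 | P6 9-18 | P5 18-27 | P3 27-33 | P7 33-38 | P4 38-50 | P2 50-57 |
Completion: P1=9  P2=57  P3=33  P4=50  P5=27  P6=18  P7=38
Waiting times: P1=0, P2=48, P3=22, P4=33, P5=12, P6=1, P7=20
Average waiting = (0+48+22+33+12+1+20) / 7 = 136/7 = 19.43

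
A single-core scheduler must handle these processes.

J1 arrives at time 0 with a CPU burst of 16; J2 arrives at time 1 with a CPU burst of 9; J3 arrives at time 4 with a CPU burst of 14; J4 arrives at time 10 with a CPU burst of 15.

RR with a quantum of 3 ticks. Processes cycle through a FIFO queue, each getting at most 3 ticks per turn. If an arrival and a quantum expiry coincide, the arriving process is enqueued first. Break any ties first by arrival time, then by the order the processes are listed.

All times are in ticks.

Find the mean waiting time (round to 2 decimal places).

Schedule: | J1 0-3 | J2 3-6 | J1 6-9 | J3 9-12 | J2 12-15 | J1 15-18 | J4 18-21 | J3 21-24 | J2 24-27 | J1 27-30 | J4 30-33 | J3 33-36 | J1 36-39 | J4 39-42 | J3 42-45 | J1 45-46 | J4 46-49 | J3 49-51 | J4 51-54 |
Completion: J1=46  J2=27  J3=51  J4=54
Turnaround (C−A): J1=46  J2=26  J3=47  J4=44
Waiting times: J1=30, J2=17, J3=33, J4=29
Average waiting = (30+17+33+29) / 4 = 109/4 = 27.25

27.25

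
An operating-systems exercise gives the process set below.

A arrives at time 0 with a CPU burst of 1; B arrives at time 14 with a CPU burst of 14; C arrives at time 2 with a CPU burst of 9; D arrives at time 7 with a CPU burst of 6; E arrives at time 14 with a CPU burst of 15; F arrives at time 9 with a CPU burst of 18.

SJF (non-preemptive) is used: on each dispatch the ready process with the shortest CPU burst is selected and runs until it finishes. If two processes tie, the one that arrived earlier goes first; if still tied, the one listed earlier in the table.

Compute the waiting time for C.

Timeline: | A 0-1 | idle 1-2 | C 2-11 | D 11-17 | B 17-31 | E 31-46 | F 46-64 |
Completion: A=1  B=31  C=11  D=17  E=46  F=64
Waiting(C) = turnaround − burst = 9 − 9 = 0

0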